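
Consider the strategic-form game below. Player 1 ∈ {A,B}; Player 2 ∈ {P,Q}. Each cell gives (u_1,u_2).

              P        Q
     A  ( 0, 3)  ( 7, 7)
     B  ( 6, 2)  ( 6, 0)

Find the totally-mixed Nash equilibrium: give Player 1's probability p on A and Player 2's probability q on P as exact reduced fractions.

p=1/3, q=1/7

P1 indiff ⇒ q·0+(1-q)·7 = q·6+(1-q)·6 ⇒ q(-6) = (1-q)(-1) ⇒ q = 1/7
P2 indiff ⇒ p·3+(1-p)·2 = p·7+(1-p)·0 ⇒ p(-4) = (1-p)(-2) ⇒ p = 1/3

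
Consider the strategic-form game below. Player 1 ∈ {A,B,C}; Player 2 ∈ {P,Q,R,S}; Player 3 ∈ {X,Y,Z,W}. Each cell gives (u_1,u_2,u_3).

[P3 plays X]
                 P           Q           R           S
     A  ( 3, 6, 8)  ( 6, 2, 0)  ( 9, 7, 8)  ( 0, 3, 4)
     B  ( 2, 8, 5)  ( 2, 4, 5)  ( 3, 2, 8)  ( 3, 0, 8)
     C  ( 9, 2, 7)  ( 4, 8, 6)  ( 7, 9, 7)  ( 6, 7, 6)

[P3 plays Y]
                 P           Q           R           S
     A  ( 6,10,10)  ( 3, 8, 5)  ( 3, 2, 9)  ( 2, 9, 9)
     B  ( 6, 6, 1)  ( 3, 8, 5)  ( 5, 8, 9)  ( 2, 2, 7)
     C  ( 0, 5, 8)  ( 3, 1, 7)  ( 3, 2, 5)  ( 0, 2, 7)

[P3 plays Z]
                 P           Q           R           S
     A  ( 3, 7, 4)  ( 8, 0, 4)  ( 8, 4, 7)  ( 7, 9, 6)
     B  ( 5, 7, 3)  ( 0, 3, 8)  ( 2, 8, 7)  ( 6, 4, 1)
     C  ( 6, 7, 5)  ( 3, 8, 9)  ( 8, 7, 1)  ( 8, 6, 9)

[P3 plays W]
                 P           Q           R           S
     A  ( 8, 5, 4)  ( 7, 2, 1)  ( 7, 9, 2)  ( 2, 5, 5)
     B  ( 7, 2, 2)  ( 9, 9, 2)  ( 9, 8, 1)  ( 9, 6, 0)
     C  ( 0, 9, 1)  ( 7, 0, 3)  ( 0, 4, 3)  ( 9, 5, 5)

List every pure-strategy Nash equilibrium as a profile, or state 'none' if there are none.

(A,P,X): not NE [P1→C gives 9>3; P2→R gives 7>6; P3→Y gives 10>8]
(A,P,Y): NE
(A,P,Z): not NE [P1→C gives 6>3; P2→S gives 9>7; P3→Y gives 10>4]
(A,P,W): not NE [P2→R gives 9>5; P3→Y gives 10>4]
(A,Q,X): not NE [P2→R gives 7>2; P3→Y gives 5>0]
(A,Q,Y): not NE [P2→P gives 10>8]
(A,Q,Z): not NE [P2→S gives 9>0; P3→Y gives 5>4]
(A,Q,W): not NE [P1→B gives 9>7; P2→R gives 9>2; P3→Y gives 5>1]
(A,R,X): not NE [P3→Y gives 9>8]
(A,R,Y): not NE [P1→B gives 5>3; P2→P gives 10>2]
(A,R,Z): not NE [P2→S gives 9>4; P3→Y gives 9>7]
(A,R,W): not NE [P1→B gives 9>7; P3→Y gives 9>2]
(A,S,X): not NE [P1→C gives 6>0; P2→R gives 7>3; P3→Y gives 9>4]
(A,S,Y): not NE [P2→P gives 10>9]
(A,S,Z): not NE [P1→C gives 8>7; P3→Y gives 9>6]
(A,S,W): not NE [P1→C gives 9>2; P2→R gives 9>5; P3→Y gives 9>5]
(B,P,X): not NE [P1→C gives 9>2]
(B,P,Y): not NE [P2→R gives 8>6; P3→X gives 5>1]
(B,P,Z): not NE [P1→C gives 6>5; P2→R gives 8>7; P3→X gives 5>3]
(B,P,W): not NE [P1→A gives 8>7; P2→Q gives 9>2; P3→X gives 5>2]
(B,Q,X): not NE [P1→A gives 6>2; P2→P gives 8>4; P3→Z gives 8>5]
(B,Q,Y): not NE [P3→Z gives 8>5]
(B,Q,Z): not NE [P1→A gives 8>0; P2→R gives 8>3]
(B,Q,W): not NE [P3→Z gives 8>2]
(B,R,X): not NE [P1→A gives 9>3; P2→P gives 8>2; P3→Y gives 9>8]
(B,R,Y): NE
(B,R,Z): not NE [P1→C gives 8>2; P3→Y gives 9>7]
(B,R,W): not NE [P2→Q gives 9>8; P3→Y gives 9>1]
(B,S,X): not NE [P1→C gives 6>3; P2→P gives 8>0]
(B,S,Y): not NE [P2→R gives 8>2; P3→X gives 8>7]
(B,S,Z): not NE [P1→C gives 8>6; P2→R gives 8>4; P3→X gives 8>1]
(B,S,W): not NE [P2→Q gives 9>6; P3→X gives 8>0]
(C,P,X): not NE [P2→R gives 9>2; P3→Y gives 8>7]
(C,P,Y): not NE [P1→B gives 6>0]
(C,P,Z): not NE [P2→Q gives 8>7; P3→Y gives 8>5]
(C,P,W): not NE [P1→A gives 8>0; P3→Y gives 8>1]
(C,Q,X): not NE [P1→A gives 6>4; P2→R gives 9>8; P3→Z gives 9>6]
(C,Q,Y): not NE [P2→P gives 5>1; P3→Z gives 9>7]
(C,Q,Z): not NE [P1→A gives 8>3]
(C,Q,W): not NE [P1→B gives 9>7; P2→P gives 9>0; P3→Z gives 9>3]
(C,R,X): not NE [P1→A gives 9>7]
(C,R,Y): not NE [P1→B gives 5>3; P2→P gives 5>2; P3→X gives 7>5]
(C,R,Z): not NE [P2→Q gives 8>7; P3→X gives 7>1]
(C,R,W): not NE [P1→B gives 9>0; P2→P gives 9>4; P3→X gives 7>3]
(C,S,X): not NE [P2→R gives 9>7; P3→Z gives 9>6]
(C,S,Y): not NE [P1→B gives 2>0; P2→P gives 5>2; P3→Z gives 9>7]
(C,S,Z): not NE [P2→Q gives 8>6]
(C,S,W): not NE [P2→P gives 9>5; P3→Z gives 9>5]

PSNE = {(A,P,Y), (B,R,Y)}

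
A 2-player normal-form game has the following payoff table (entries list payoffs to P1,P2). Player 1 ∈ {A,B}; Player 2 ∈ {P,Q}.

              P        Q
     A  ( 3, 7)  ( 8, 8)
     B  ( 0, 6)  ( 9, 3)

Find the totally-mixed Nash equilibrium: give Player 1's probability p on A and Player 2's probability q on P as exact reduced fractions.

P1 indiff ⇒ q·3+(1-q)·8 = q·0+(1-q)·9 ⇒ q(3) = (1-q)(1) ⇒ q = 1/4
P2 indiff ⇒ p·7+(1-p)·6 = p·8+(1-p)·3 ⇒ p(-1) = (1-p)(-3) ⇒ p = 3/4

(p,q) = (3/4, 1/4)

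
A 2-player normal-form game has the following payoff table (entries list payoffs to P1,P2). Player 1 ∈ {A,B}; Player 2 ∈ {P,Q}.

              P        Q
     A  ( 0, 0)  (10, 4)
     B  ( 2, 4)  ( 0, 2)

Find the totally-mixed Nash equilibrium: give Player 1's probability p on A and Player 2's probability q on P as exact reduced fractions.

P1 indiff ⇒ q·0+(1-q)·10 = q·2+(1-q)·0 ⇒ q(-2) = (1-q)(-10) ⇒ q = 5/6
P2 indiff ⇒ p·0+(1-p)·4 = p·4+(1-p)·2 ⇒ p(-4) = (1-p)(-2) ⇒ p = 1/3

(p,q) = (1/3, 5/6)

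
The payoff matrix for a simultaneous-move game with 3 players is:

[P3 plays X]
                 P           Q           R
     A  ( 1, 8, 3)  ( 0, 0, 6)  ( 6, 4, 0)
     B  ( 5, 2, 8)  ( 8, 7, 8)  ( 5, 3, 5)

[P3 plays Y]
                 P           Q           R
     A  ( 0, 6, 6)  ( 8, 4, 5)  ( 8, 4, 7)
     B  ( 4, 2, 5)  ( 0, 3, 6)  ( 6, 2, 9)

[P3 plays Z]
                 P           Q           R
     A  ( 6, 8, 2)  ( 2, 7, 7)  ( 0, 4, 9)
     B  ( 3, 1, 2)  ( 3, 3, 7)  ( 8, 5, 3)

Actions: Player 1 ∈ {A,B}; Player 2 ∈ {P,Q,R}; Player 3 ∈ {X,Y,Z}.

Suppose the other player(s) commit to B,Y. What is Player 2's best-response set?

u_2(P vs B,Y) = 2
u_2(Q vs B,Y) = 3
u_2(R vs B,Y) = 2
max payoff 3 at {Q}

argmax u_2 = {Q}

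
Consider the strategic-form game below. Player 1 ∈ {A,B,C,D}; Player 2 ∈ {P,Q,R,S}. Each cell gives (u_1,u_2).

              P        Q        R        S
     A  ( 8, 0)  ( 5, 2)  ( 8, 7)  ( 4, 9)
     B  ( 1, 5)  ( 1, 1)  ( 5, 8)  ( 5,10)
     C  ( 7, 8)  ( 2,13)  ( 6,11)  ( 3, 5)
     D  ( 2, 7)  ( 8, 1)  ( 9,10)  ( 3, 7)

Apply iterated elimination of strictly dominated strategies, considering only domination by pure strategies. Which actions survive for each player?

P1 drop C (A beats it: P:8>7 Q:5>2 R:8>6 S:4>3)
P2 drop P (R beats it: A:7>0 B:8>5 D:10>7)
P2 drop Q (R beats it: A:7>2 B:8>1 D:10>1)
P1→{A,B,D} P2→{R,S}

Remaining: P1:{A,B,D} P2:{R,S}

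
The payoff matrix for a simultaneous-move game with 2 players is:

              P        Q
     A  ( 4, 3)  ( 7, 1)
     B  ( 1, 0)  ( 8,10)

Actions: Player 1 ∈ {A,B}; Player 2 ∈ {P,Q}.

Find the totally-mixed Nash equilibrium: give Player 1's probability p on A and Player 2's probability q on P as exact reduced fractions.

P1 mixes 5/6 on A; P2 mixes 1/4 on P

P1 indiff ⇒ q·4+(1-q)·7 = q·1+(1-q)·8 ⇒ q(3) = (1-q)(1) ⇒ q = 1/4
P2 indiff ⇒ p·3+(1-p)·0 = p·1+(1-p)·10 ⇒ p(2) = (1-p)(10) ⇒ p = 5/6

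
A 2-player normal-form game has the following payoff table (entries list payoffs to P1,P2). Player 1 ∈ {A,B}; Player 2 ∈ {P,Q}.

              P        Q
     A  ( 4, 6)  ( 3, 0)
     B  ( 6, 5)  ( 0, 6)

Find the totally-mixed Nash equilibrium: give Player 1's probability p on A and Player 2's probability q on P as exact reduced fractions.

P1 indiff ⇒ q·4+(1-q)·3 = q·6+(1-q)·0 ⇒ q(-2) = (1-q)(-3) ⇒ q = 3/5
P2 indiff ⇒ p·6+(1-p)·5 = p·0+(1-p)·6 ⇒ p(6) = (1-p)(1) ⇒ p = 1/7

P1 mixes 1/7 on A; P2 mixes 3/5 on P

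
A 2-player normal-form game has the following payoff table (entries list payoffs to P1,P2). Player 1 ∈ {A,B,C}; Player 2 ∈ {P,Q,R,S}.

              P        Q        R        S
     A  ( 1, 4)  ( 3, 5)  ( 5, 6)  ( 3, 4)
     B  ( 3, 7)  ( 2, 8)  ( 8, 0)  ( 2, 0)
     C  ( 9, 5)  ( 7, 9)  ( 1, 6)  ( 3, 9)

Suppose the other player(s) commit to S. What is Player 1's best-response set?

P1 best: {A,C}

u_1(A vs S) = 3
u_1(B vs S) = 2
u_1(C vs S) = 3
max payoff 3 at {A,C}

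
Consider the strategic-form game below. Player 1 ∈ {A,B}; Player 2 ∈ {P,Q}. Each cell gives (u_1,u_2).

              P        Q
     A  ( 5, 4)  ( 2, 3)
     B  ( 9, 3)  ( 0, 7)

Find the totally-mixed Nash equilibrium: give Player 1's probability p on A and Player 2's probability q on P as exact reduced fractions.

(p,q) = (4/5, 1/3)

P1 indiff ⇒ q·5+(1-q)·2 = q·9+(1-q)·0 ⇒ q(-4) = (1-q)(-2) ⇒ q = 1/3
P2 indiff ⇒ p·4+(1-p)·3 = p·3+(1-p)·7 ⇒ p(1) = (1-p)(4) ⇒ p = 4/5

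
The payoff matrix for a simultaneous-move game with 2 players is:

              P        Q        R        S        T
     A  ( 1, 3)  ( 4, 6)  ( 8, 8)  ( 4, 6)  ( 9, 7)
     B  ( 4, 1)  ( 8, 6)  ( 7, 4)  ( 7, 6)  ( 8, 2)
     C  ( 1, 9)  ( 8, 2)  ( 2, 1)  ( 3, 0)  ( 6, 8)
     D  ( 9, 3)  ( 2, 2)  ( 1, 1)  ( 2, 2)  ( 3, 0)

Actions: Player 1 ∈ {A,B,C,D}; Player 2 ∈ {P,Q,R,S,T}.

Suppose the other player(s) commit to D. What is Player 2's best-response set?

argmax u_2 = {P}

u_2(P vs D) = 3
u_2(Q vs D) = 2
u_2(R vs D) = 1
u_2(S vs D) = 2
u_2(T vs D) = 0
max payoff 3 at {P}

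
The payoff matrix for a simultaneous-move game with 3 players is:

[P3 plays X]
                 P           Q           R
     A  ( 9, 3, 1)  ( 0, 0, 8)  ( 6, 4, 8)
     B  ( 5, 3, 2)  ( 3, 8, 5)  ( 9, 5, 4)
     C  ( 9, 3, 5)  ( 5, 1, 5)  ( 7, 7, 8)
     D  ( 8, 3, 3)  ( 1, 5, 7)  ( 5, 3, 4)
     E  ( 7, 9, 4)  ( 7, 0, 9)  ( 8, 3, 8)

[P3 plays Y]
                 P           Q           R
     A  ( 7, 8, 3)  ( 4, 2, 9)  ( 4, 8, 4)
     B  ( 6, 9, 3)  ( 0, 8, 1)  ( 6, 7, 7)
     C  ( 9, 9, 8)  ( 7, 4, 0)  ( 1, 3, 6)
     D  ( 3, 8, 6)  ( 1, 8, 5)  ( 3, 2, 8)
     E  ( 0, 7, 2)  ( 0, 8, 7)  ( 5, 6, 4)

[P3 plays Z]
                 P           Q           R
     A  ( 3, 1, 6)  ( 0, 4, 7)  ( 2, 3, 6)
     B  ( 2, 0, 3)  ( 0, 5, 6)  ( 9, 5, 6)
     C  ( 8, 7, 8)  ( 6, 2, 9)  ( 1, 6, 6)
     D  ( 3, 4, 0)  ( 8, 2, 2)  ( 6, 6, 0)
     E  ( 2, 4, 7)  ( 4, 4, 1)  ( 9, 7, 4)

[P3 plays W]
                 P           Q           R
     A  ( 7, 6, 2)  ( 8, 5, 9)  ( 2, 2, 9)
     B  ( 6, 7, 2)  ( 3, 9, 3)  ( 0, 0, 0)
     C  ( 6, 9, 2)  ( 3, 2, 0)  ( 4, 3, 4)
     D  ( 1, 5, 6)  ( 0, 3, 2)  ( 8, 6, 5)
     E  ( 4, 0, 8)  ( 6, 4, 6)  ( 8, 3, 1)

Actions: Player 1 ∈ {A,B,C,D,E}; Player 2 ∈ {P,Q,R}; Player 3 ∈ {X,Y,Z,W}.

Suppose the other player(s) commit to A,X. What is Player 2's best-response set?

u_2(P vs A,X) = 3
u_2(Q vs A,X) = 0
u_2(R vs A,X) = 4
max payoff 4 at {R}

argmax u_2 = {R}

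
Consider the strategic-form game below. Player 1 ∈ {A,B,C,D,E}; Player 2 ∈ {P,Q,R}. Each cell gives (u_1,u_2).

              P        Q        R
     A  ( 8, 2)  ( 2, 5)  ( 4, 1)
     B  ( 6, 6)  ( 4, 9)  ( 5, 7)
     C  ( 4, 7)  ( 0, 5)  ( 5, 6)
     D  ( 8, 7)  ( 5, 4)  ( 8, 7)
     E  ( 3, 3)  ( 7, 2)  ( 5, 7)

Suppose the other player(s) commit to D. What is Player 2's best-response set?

BR_2 = {P,R}

u_2(P vs D) = 7
u_2(Q vs D) = 4
u_2(R vs D) = 7
max payoff 7 at {P,R}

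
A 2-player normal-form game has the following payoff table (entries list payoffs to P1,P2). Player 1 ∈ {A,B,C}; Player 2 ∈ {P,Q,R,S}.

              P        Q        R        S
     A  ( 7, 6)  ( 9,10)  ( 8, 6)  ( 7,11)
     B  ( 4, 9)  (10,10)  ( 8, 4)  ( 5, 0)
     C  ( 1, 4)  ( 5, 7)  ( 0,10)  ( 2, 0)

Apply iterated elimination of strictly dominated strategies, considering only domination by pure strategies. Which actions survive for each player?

Remaining: P1:{A,B} P2:{Q,S}

P1 drop C (A beats it: P:7>1 Q:9>5 R:8>0 S:7>2)
P2 drop P (Q beats it: A:10>6 B:10>9)
P2 drop R (Q beats it: A:10>6 B:10>4)
P1→{A,B} P2→{Q,S}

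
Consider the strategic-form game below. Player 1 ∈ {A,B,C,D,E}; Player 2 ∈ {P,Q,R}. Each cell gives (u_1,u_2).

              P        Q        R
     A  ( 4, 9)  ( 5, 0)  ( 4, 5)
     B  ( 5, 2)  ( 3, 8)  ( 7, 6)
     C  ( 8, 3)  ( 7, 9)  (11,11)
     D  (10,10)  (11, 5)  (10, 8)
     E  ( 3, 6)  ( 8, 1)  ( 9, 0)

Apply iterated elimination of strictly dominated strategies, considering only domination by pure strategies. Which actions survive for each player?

P1 drop A (C beats it: P:8>4 Q:7>5 R:11>4)
P1 drop B (C beats it: P:8>5 Q:7>3 R:11>7)
P1 drop E (D beats it: P:10>3 Q:11>8 R:10>9)
P2 drop Q (R beats it: C:11>9 D:8>5)
P1→{C,D} P2→{P,R}

Survivors P1:{C,D} P2:{P,R}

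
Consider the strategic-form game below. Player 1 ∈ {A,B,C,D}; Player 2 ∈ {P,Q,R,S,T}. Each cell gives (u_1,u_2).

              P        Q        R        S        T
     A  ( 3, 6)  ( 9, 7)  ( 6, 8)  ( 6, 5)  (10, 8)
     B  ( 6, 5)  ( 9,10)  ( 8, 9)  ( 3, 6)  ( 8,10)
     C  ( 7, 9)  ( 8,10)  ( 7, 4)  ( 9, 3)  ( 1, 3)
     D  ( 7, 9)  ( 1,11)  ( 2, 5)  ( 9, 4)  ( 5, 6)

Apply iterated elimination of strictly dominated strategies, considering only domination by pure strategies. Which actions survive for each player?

P2 drop P (Q beats it: A:7>6 B:10>5 C:10>9 D:11>9)
P2 drop S (Q beats it: A:7>5 B:10>6 C:10>3 D:11>4)
P1 drop C (B beats it: Q:9>8 R:8>7 T:8>1)
P1 drop D (A beats it: Q:9>1 R:6>2 T:10>5)
P1→{A,B} P2→{Q,R,T}

Remaining: P1:{A,B} P2:{Q,R,T}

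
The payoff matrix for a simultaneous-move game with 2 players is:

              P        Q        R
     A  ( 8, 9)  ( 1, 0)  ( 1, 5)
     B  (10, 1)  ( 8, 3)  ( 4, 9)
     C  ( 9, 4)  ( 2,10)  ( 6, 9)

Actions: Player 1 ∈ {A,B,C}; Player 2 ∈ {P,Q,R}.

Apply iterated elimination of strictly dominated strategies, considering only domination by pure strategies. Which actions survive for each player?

IESDS → P1:{B,C} P2:{Q,R}

P1 drop A (B beats it: P:10>8 Q:8>1 R:4>1)
P2 drop P (Q beats it: B:3>1 C:10>4)
P1→{B,C} P2→{Q,R}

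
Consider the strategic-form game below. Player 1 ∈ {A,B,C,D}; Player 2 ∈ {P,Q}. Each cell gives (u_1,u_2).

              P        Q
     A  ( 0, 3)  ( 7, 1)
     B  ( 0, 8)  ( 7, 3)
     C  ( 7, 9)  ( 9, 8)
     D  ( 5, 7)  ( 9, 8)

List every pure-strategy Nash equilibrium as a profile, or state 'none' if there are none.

(A,P): not NE [P1→C gives 7>0]
(A,Q): not NE [P1→D gives 9>7; P2→P gives 3>1]
(B,P): not NE [P1→C gives 7>0]
(B,Q): not NE [P1→D gives 9>7; P2→P gives 8>3]
(C,P): NE
(C,Q): not NE [P2→P gives 9>8]
(D,P): not NE [P1→C gives 7>5; P2→Q gives 8>7]
(D,Q): NE

NE set: (C,P), (D,Q)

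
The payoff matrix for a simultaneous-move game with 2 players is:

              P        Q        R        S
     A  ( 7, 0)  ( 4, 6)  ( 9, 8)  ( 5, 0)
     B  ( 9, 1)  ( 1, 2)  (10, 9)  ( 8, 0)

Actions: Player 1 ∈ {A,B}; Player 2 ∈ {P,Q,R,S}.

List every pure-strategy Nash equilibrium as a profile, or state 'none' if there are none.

(A,P): not NE [P1→B gives 9>7; P2→R gives 8>0]
(A,Q): not NE [P2→R gives 8>6]
(A,R): not NE [P1→B gives 10>9]
(A,S): not NE [P1→B gives 8>5; P2→R gives 8>0]
(B,P): not NE [P2→R gives 9>1]
(B,Q): not NE [P1→A gives 4>1; P2→R gives 9>2]
(B,R): NE
(B,S): not NE [P2→R gives 9>0]

Nash profiles: (B,R)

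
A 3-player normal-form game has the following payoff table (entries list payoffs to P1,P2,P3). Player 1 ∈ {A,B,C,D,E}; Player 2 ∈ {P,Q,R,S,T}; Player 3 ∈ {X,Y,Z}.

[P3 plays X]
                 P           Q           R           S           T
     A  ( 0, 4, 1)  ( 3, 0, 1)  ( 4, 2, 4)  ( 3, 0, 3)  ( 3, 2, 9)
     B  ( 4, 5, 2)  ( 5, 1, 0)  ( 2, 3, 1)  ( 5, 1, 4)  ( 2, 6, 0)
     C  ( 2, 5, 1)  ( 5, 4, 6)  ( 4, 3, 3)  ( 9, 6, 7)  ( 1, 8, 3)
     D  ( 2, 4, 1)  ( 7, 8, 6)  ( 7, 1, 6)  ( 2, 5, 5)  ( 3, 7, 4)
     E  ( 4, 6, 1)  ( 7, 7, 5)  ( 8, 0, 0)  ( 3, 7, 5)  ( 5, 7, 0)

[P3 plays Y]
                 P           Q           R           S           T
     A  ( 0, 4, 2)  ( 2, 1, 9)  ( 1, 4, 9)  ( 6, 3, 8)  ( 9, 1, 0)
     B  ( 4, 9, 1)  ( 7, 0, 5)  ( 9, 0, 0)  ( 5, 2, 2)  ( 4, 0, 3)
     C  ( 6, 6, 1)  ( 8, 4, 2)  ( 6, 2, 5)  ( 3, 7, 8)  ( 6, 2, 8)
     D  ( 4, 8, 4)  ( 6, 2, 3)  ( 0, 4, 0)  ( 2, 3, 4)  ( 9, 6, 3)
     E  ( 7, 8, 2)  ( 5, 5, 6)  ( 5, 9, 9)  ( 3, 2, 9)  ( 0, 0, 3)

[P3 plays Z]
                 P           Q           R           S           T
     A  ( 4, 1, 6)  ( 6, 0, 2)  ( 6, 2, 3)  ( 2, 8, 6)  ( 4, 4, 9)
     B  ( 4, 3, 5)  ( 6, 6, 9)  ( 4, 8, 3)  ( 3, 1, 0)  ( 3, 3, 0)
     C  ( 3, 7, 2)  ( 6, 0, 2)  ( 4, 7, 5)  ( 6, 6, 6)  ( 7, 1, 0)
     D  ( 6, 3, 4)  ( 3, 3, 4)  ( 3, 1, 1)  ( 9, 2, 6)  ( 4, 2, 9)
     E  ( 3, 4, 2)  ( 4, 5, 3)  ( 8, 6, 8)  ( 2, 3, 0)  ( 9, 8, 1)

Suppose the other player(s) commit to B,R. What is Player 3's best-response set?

u_3(X vs B,R) = 1
u_3(Y vs B,R) = 0
u_3(Z vs B,R) = 3
max payoff 3 at {Z}

BR_3 = {Z}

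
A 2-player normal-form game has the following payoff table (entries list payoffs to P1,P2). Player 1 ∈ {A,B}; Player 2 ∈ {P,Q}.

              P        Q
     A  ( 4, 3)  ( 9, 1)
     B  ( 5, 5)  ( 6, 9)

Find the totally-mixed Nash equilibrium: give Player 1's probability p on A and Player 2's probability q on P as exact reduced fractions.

P1 indiff ⇒ q·4+(1-q)·9 = q·5+(1-q)·6 ⇒ q(-1) = (1-q)(-3) ⇒ q = 3/4
P2 indiff ⇒ p·3+(1-p)·5 = p·1+(1-p)·9 ⇒ p(2) = (1-p)(4) ⇒ p = 2/3

P1 mixes 2/3 on A; P2 mixes 3/4 on P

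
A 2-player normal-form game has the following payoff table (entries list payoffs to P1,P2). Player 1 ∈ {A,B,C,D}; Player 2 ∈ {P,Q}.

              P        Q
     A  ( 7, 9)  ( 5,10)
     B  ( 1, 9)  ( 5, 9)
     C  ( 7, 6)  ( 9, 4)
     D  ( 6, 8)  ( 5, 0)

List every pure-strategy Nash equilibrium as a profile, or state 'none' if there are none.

Nash profiles: (C,P)

(A,P): not NE [P2→Q gives 10>9]
(A,Q): not NE [P1→C gives 9>5]
(B,P): not NE [P1→C gives 7>1]
(B,Q): not NE [P1→C gives 9>5]
(C,P): NE
(C,Q): not NE [P2→P gives 6>4]
(D,P): not NE [P1→C gives 7>6]
(D,Q): not NE [P1→C gives 9>5; P2→P gives 8>0]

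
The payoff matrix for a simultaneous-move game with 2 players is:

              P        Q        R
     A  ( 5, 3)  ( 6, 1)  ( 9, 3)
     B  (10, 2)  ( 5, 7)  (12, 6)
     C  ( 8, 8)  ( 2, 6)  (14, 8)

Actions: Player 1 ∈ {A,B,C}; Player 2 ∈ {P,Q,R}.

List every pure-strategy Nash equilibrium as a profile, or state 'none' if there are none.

(A,P): not NE [P1→B gives 10>5]
(A,Q): not NE [P2→R gives 3>1]
(A,R): not NE [P1→C gives 14>9]
(B,P): not NE [P2→Q gives 7>2]
(B,Q): not NE [P1→A gives 6>5]
(B,R): not NE [P1→C gives 14>12; P2→Q gives 7>6]
(C,P): not NE [P1→B gives 10>8]
(C,Q): not NE [P1→A gives 6>2; P2→R gives 8>6]
(C,R): NE

NE set: (C,R)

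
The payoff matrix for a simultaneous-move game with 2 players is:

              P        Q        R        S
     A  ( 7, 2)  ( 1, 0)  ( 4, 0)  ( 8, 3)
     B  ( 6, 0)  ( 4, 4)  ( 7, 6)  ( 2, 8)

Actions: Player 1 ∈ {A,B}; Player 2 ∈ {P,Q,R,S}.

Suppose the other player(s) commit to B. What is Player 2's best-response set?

argmax u_2 = {S}

u_2(P vs B) = 0
u_2(Q vs B) = 4
u_2(R vs B) = 6
u_2(S vs B) = 8
max payoff 8 at {S}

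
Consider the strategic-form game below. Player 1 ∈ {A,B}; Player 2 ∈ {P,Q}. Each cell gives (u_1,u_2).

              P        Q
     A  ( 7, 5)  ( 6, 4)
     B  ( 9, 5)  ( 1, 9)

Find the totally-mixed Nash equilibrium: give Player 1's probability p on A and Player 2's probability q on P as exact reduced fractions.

P1 mixes 4/5 on A; P2 mixes 5/7 on P

P1 indiff ⇒ q·7+(1-q)·6 = q·9+(1-q)·1 ⇒ q(-2) = (1-q)(-5) ⇒ q = 5/7
P2 indiff ⇒ p·5+(1-p)·5 = p·4+(1-p)·9 ⇒ p(1) = (1-p)(4) ⇒ p = 4/5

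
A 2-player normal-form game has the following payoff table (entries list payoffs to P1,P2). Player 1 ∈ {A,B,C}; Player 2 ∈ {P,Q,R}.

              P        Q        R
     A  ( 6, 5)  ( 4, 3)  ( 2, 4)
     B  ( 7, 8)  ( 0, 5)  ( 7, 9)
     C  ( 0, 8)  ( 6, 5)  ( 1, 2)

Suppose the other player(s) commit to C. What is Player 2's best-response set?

BR_2 = {P}

u_2(P vs C) = 8
u_2(Q vs C) = 5
u_2(R vs C) = 2
max payoff 8 at {P}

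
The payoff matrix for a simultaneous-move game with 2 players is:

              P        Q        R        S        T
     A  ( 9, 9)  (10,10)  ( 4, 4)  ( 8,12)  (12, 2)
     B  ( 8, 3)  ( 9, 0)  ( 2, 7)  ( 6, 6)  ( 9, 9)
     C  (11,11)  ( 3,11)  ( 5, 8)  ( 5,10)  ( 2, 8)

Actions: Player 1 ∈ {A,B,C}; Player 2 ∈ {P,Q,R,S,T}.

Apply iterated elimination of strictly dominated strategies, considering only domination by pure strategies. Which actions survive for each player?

IESDS → P1:{A,C} P2:{P,Q,S}

P1 drop B (A beats it: P:9>8 Q:10>9 R:4>2 S:8>6 T:12>9)
P2 drop R (P beats it: A:9>4 C:11>8)
P2 drop T (P beats it: A:9>2 C:11>8)
P1→{A,C} P2→{P,Q,S}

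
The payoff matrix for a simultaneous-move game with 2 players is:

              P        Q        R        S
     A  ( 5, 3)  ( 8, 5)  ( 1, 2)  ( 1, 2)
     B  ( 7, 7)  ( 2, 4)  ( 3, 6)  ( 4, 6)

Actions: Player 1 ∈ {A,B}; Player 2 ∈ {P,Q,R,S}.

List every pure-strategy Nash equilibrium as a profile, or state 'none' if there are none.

NE set: (A,Q), (B,P)

(A,P): not NE [P1→B gives 7>5; P2→Q gives 5>3]
(A,Q): NE
(A,R): not NE [P1→B gives 3>1; P2→Q gives 5>2]
(A,S): not NE [P1→B gives 4>1; P2→Q gives 5>2]
(B,P): NE
(B,Q): not NE [P1→A gives 8>2; P2→P gives 7>4]
(B,R): not NE [P2→P gives 7>6]
(B,S): not NE [P2→P gives 7>6]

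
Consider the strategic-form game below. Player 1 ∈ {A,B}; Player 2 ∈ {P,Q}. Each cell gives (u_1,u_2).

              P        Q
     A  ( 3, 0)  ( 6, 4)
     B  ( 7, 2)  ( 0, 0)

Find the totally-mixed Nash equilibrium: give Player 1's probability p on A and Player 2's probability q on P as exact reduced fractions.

P1 mixes 1/3 on A; P2 mixes 3/5 on P

P1 indiff ⇒ q·3+(1-q)·6 = q·7+(1-q)·0 ⇒ q(-4) = (1-q)(-6) ⇒ q = 3/5
P2 indiff ⇒ p·0+(1-p)·2 = p·4+(1-p)·0 ⇒ p(-4) = (1-p)(-2) ⇒ p = 1/3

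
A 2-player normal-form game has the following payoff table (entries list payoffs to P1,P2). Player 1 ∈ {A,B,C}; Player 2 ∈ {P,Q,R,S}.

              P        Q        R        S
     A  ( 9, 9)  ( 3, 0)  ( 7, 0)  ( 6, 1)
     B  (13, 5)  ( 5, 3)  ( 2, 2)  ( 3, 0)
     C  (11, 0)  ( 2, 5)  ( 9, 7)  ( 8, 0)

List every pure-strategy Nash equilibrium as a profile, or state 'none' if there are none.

PSNE = {(B,P), (C,R)}

(A,P): not NE [P1→B gives 13>9]
(A,Q): not NE [P1→B gives 5>3; P2→P gives 9>0]
(A,R): not NE [P1→C gives 9>7; P2→P gives 9>0]
(A,S): not NE [P1→C gives 8>6; P2→P gives 9>1]
(B,P): NE
(B,Q): not NE [P2→P gives 5>3]
(B,R): not NE [P1→C gives 9>2; P2→P gives 5>2]
(B,S): not NE [P1→C gives 8>3; P2→P gives 5>0]
(C,P): not NE [P1→B gives 13>11; P2→R gives 7>0]
(C,Q): not NE [P1→B gives 5>2; P2→R gives 7>5]
(C,R): NE
(C,S): not NE [P2→R gives 7>0]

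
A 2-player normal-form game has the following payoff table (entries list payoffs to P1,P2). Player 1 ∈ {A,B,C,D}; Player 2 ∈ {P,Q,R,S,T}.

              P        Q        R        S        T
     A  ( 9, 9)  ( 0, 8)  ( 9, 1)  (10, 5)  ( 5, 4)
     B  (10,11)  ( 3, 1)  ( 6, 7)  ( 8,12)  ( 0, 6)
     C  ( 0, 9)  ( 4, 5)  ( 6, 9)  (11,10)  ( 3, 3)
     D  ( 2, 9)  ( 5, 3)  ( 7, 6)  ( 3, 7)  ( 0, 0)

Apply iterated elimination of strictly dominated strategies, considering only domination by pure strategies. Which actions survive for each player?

IESDS → P1:{A,B,C} P2:{P,S}

P2 drop Q (P beats it: A:9>8 B:11>1 C:9>5 D:9>3)
P1 drop D (A beats it: P:9>2 R:9>7 S:10>3 T:5>0)
P2 drop R (S beats it: A:5>1 B:12>7 C:10>9)
P2 drop T (P beats it: A:9>4 B:11>6 C:9>3)
P1→{A,B,C} P2→{P,S}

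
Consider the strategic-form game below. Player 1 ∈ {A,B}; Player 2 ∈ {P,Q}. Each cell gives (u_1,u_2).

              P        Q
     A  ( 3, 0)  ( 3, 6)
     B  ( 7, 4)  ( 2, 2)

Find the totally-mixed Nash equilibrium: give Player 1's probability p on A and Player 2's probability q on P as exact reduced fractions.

(p,q) = (1/4, 1/5)

P1 indiff ⇒ q·3+(1-q)·3 = q·7+(1-q)·2 ⇒ q(-4) = (1-q)(-1) ⇒ q = 1/5
P2 indiff ⇒ p·0+(1-p)·4 = p·6+(1-p)·2 ⇒ p(-6) = (1-p)(-2) ⇒ p = 1/4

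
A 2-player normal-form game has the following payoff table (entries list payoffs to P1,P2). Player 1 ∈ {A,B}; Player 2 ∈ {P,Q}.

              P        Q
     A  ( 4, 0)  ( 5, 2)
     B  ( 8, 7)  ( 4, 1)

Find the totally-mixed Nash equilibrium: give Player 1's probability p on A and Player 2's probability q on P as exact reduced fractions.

P1 indiff ⇒ q·4+(1-q)·5 = q·8+(1-q)·4 ⇒ q(-4) = (1-q)(-1) ⇒ q = 1/5
P2 indiff ⇒ p·0+(1-p)·7 = p·2+(1-p)·1 ⇒ p(-2) = (1-p)(-6) ⇒ p = 3/4

p=3/4, q=1/5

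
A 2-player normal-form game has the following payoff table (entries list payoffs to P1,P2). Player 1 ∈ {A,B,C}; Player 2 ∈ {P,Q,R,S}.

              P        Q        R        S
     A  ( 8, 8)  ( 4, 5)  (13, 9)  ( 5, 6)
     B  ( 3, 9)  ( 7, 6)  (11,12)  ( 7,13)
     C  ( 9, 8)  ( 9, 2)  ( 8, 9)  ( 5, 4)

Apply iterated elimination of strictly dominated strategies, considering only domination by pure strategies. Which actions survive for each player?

P2 drop P (R beats it: A:9>8 B:12>9 C:9>8)
P2 drop Q (R beats it: A:9>5 B:12>6 C:9>2)
P1 drop C (B beats it: R:11>8 S:7>5)
P1→{A,B} P2→{R,S}

IESDS → P1:{A,B} P2:{R,S}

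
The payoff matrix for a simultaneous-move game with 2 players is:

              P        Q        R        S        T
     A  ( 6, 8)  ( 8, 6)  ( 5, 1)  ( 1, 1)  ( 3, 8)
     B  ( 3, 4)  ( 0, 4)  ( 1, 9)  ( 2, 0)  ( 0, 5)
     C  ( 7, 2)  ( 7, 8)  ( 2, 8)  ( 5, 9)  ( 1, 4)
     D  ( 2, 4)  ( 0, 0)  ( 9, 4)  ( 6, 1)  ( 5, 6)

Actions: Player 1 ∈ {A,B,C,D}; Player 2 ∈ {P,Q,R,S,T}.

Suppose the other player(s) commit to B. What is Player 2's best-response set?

BR_2 = {R}

u_2(P vs B) = 4
u_2(Q vs B) = 4
u_2(R vs B) = 9
u_2(S vs B) = 0
u_2(T vs B) = 5
max payoff 9 at {R}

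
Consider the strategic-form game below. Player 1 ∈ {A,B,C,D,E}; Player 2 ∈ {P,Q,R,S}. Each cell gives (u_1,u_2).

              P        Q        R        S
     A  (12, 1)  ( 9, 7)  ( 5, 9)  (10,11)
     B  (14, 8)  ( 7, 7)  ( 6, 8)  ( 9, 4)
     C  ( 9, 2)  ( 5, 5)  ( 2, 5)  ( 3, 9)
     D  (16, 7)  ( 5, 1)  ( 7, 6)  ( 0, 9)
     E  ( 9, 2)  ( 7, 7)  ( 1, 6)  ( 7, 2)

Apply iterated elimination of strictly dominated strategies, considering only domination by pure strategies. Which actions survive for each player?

Survivors P1:{A,B,D} P2:{P,R,S}

P1 drop C (A beats it: P:12>9 Q:9>5 R:5>2 S:10>3)
P1 drop E (A beats it: P:12>9 Q:9>7 R:5>1 S:10>7)
P2 drop Q (R beats it: A:9>7 B:8>7 D:6>1)
P1→{A,B,D} P2→{P,R,S}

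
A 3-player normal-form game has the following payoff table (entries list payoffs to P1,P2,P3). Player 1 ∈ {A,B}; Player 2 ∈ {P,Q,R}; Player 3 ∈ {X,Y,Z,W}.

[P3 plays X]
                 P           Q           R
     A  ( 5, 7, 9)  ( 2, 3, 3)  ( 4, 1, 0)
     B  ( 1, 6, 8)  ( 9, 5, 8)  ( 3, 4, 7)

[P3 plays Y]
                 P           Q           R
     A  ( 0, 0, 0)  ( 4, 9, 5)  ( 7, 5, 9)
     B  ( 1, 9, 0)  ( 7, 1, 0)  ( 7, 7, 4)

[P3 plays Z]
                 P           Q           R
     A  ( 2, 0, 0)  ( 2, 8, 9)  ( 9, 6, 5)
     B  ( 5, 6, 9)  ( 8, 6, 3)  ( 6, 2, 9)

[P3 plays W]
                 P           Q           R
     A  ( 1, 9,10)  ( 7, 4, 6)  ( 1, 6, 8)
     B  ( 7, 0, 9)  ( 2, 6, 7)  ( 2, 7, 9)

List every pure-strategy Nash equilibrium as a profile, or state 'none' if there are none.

(A,P,X): not NE [P3→W gives 10>9]
(A,P,Y): not NE [P1→B gives 1>0; P2→Q gives 9>0; P3→W gives 10>0]
(A,P,Z): not NE [P1→B gives 5>2; P2→Q gives 8>0; P3→W gives 10>0]
(A,P,W): not NE [P1→B gives 7>1]
(A,Q,X): not NE [P1→B gives 9>2; P2→P gives 7>3; P3→Z gives 9>3]
(A,Q,Y): not NE [P1→B gives 7>4; P3→Z gives 9>5]
(A,Q,Z): not NE [P1→B gives 8>2]
(A,Q,W): not NE [P2→P gives 9>4; P3→Z gives 9>6]
(A,R,X): not NE [P2→P gives 7>1; P3→Y gives 9>0]
(A,R,Y): not NE [P2→Q gives 9>5]
(A,R,Z): not NE [P2→Q gives 8>6; P3→Y gives 9>5]
(A,R,W): not NE [P1→B gives 2>1; P2→P gives 9>6; P3→Y gives 9>8]
(B,P,X): not NE [P1→A gives 5>1; P3→W gives 9>8]
(B,P,Y): not NE [P3→W gives 9>0]
(B,P,Z): NE
(B,P,W): not NE [P2→R gives 7>0]
(B,Q,X): not NE [P2→P gives 6>5]
(B,Q,Y): not NE [P2→P gives 9>1; P3→X gives 8>0]
(B,Q,Z): not NE [P3→X gives 8>3]
(B,Q,W): not NE [P1→A gives 7>2; P2→R gives 7>6; P3→X gives 8>7]
(B,R,X): not NE [P1→A gives 4>3; P2→P gives 6>4; P3→W gives 9>7]
(B,R,Y): not NE [P2→P gives 9>7; P3→W gives 9>4]
(B,R,Z): not NE [P1→A gives 9>6; P2→Q gives 6>2]
(B,R,W): NE

PSNE = {(B,P,Z), (B,R,W)}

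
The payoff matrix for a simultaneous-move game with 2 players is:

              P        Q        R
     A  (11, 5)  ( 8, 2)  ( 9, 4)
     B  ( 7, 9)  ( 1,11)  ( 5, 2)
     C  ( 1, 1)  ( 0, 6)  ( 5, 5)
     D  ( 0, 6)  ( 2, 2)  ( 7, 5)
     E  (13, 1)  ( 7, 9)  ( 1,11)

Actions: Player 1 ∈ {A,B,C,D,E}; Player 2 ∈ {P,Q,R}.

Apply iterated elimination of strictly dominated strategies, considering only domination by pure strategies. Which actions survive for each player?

P1 drop B (A beats it: P:11>7 Q:8>1 R:9>5)
P1 drop C (A beats it: P:11>1 Q:8>0 R:9>5)
P1 drop D (A beats it: P:11>0 Q:8>2 R:9>7)
P2 drop Q (R beats it: A:4>2 E:11>9)
P1→{A,E} P2→{P,R}

Remaining: P1:{A,E} P2:{P,R}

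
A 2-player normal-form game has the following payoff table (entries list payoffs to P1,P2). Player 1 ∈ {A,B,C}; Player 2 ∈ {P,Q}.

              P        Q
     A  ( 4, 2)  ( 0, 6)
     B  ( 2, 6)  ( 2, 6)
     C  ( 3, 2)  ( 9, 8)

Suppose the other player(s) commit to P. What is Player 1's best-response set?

BR_1 = {A}

u_1(A vs P) = 4
u_1(B vs P) = 2
u_1(C vs P) = 3
max payoff 4 at {A}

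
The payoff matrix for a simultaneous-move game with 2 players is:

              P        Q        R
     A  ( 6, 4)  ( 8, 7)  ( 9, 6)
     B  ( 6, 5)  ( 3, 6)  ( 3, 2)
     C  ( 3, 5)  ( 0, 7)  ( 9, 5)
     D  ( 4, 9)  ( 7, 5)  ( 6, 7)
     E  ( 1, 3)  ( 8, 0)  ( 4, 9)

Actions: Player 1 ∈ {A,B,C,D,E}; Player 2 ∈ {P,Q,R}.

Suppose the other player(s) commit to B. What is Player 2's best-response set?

BR_2 = {Q}

u_2(P vs B) = 5
u_2(Q vs B) = 6
u_2(R vs B) = 2
max payoff 6 at {Q}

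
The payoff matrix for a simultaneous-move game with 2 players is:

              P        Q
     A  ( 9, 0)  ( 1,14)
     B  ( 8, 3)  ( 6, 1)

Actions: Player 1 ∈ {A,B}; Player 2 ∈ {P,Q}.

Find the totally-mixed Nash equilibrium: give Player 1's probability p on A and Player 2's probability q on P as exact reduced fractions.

P1 mixes 1/8 on A; P2 mixes 5/6 on P

P1 indiff ⇒ q·9+(1-q)·1 = q·8+(1-q)·6 ⇒ q(1) = (1-q)(5) ⇒ q = 5/6
P2 indiff ⇒ p·0+(1-p)·3 = p·14+(1-p)·1 ⇒ p(-14) = (1-p)(-2) ⇒ p = 1/8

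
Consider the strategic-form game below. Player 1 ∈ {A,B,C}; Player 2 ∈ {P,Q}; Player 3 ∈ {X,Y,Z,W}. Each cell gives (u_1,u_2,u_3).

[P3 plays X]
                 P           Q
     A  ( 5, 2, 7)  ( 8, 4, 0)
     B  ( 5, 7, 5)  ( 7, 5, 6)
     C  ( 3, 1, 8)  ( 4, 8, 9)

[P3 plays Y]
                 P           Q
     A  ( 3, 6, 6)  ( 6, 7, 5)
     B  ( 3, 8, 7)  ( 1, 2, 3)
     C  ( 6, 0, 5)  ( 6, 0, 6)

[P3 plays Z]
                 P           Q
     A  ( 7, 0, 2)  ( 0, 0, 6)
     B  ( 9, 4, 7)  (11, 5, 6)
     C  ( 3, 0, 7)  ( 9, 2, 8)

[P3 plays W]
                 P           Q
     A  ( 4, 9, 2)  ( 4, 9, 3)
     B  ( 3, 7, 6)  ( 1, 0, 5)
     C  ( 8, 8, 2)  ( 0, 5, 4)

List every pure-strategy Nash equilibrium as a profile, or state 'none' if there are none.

(A,P,X): not NE [P2→Q gives 4>2]
(A,P,Y): not NE [P1→C gives 6>3; P2→Q gives 7>6; P3→X gives 7>6]
(A,P,Z): not NE [P1→B gives 9>7; P3→X gives 7>2]
(A,P,W): not NE [P1→C gives 8>4; P3→X gives 7>2]
(A,Q,X): not NE [P3→Z gives 6>0]
(A,Q,Y): not NE [P3→Z gives 6>5]
(A,Q,Z): not NE [P1→B gives 11>0]
(A,Q,W): not NE [P3→Z gives 6>3]
(B,P,X): not NE [P3→Z gives 7>5]
(B,P,Y): not NE [P1→C gives 6>3]
(B,P,Z): not NE [P2→Q gives 5>4]
(B,P,W): not NE [P1→C gives 8>3; P3→Z gives 7>6]
(B,Q,X): not NE [P1→A gives 8>7; P2→P gives 7>5]
(B,Q,Y): not NE [P1→C gives 6>1; P2→P gives 8>2; P3→Z gives 6>3]
(B,Q,Z): NE
(B,Q,W): not NE [P1→A gives 4>1; P2→P gives 7>0; P3→Z gives 6>5]
(C,P,X): not NE [P1→B gives 5>3; P2→Q gives 8>1]
(C,P,Y): not NE [P3→X gives 8>5]
(C,P,Z): not NE [P1→B gives 9>3; P2→Q gives 2>0; P3→X gives 8>7]
(C,P,W): not NE [P3→X gives 8>2]
(C,Q,X): not NE [P1→A gives 8>4]
(C,Q,Y): not NE [P3→X gives 9>6]
(C,Q,Z): not NE [P1→B gives 11>9; P3→X gives 9>8]
(C,Q,W): not NE [P1→A gives 4>0; P2→P gives 8>5; P3→X gives 9>4]

Nash profiles: (B,Q,Z)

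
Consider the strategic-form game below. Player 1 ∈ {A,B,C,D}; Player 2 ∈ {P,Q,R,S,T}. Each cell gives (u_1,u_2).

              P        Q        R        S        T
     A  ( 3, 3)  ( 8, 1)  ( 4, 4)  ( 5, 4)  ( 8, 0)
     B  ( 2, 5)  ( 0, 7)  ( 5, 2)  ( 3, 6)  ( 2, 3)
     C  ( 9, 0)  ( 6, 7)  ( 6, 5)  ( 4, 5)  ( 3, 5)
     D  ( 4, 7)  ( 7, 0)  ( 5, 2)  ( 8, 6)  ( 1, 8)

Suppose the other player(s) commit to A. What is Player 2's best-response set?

argmax u_2 = {R,S}

u_2(P vs A) = 3
u_2(Q vs A) = 1
u_2(R vs A) = 4
u_2(S vs A) = 4
u_2(T vs A) = 0
max payoff 4 at {R,S}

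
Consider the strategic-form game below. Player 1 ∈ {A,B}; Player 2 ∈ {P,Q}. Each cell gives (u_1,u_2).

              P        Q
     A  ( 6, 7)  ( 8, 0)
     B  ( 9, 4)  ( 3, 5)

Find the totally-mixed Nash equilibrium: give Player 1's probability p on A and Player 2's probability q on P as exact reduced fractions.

(p,q) = (1/8, 5/8)

P1 indiff ⇒ q·6+(1-q)·8 = q·9+(1-q)·3 ⇒ q(-3) = (1-q)(-5) ⇒ q = 5/8
P2 indiff ⇒ p·7+(1-p)·4 = p·0+(1-p)·5 ⇒ p(7) = (1-p)(1) ⇒ p = 1/8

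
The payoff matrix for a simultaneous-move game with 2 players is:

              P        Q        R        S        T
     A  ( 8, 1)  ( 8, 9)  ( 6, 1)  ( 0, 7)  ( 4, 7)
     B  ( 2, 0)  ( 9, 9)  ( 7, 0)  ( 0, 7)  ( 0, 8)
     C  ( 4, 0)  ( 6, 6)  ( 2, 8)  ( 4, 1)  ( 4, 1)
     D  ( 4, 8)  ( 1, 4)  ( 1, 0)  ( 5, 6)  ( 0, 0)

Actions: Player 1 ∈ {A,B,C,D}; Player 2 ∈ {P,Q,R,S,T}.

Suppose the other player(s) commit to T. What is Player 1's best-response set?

argmax u_1 = {A,C}

u_1(A vs T) = 4
u_1(B vs T) = 0
u_1(C vs T) = 4
u_1(D vs T) = 0
max payoff 4 at {A,C}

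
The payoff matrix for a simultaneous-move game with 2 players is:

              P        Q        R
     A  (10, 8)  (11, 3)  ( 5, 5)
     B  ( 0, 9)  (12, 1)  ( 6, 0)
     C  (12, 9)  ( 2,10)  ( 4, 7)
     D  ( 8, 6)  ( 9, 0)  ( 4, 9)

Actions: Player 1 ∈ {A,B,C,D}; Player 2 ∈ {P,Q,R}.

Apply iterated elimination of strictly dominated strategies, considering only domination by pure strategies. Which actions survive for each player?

P1 drop D (A beats it: P:10>8 Q:11>9 R:5>4)
P2 drop R (P beats it: A:8>5 B:9>0 C:9>7)
P1→{A,B,C} P2→{P,Q}

IESDS → P1:{A,B,C} P2:{P,Q}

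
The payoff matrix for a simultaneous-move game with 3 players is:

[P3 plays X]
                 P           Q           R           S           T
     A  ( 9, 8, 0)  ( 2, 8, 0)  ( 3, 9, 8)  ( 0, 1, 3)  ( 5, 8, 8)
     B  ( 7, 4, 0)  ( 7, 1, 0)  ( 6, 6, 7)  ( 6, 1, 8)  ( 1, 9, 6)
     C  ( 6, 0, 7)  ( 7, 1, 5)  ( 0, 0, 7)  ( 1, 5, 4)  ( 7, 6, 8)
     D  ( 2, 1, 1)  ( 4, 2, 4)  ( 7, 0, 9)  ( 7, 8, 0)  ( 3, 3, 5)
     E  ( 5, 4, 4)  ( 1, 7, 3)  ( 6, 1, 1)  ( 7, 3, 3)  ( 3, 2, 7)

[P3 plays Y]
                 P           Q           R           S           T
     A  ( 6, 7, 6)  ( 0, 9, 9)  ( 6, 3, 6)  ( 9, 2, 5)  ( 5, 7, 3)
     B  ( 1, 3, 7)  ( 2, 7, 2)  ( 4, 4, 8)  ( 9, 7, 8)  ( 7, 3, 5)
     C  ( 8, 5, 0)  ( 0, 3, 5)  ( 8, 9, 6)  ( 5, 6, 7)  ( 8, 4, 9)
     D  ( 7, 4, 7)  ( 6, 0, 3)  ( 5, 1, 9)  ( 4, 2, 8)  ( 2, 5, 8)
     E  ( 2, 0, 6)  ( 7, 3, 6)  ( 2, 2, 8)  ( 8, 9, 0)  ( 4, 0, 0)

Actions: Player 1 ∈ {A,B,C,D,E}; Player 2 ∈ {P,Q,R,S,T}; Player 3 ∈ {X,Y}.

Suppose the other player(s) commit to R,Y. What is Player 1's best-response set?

u_1(A vs R,Y) = 6
u_1(B vs R,Y) = 4
u_1(C vs R,Y) = 8
u_1(D vs R,Y) = 5
u_1(E vs R,Y) = 2
max payoff 8 at {C}

BR_1 = {C}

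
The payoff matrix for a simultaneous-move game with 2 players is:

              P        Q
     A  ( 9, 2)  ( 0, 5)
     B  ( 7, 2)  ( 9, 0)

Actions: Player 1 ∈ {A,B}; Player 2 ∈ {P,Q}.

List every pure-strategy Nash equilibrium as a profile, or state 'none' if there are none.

No pure NE.

(A,P): not NE [P2→Q gives 5>2]
(A,Q): not NE [P1→B gives 9>0]
(B,P): not NE [P1→A gives 9>7]
(B,Q): not NE [P2→P gives 2>0]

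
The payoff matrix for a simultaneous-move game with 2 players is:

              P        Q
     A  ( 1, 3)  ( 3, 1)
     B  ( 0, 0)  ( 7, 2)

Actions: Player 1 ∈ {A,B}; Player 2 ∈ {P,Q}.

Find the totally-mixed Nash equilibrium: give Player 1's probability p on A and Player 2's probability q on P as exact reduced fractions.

P1 mixes 1/2 on A; P2 mixes 4/5 on P

P1 indiff ⇒ q·1+(1-q)·3 = q·0+(1-q)·7 ⇒ q(1) = (1-q)(4) ⇒ q = 4/5
P2 indiff ⇒ p·3+(1-p)·0 = p·1+(1-p)·2 ⇒ p(2) = (1-p)(2) ⇒ p = 1/2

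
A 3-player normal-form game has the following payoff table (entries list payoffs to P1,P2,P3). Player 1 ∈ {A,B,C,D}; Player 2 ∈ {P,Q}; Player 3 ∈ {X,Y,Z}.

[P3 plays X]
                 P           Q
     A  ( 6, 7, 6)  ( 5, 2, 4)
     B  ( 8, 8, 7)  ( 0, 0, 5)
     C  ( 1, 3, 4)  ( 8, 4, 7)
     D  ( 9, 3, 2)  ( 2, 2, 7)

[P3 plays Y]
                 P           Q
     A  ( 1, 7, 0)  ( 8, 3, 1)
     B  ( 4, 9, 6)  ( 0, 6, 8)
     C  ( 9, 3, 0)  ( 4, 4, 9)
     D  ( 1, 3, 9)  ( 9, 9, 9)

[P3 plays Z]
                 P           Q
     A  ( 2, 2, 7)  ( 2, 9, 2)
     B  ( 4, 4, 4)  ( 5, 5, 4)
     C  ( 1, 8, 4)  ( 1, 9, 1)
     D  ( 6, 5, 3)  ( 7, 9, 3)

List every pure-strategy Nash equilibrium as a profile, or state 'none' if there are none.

PSNE = {(D,Q,Y)}

(A,P,X): not NE [P1→D gives 9>6; P3→Z gives 7>6]
(A,P,Y): not NE [P1→C gives 9>1; P3→Z gives 7>0]
(A,P,Z): not NE [P1→D gives 6>2; P2→Q gives 9>2]
(A,Q,X): not NE [P1→C gives 8>5; P2→P gives 7>2]
(A,Q,Y): not NE [P1→D gives 9>8; P2→P gives 7>3; P3→X gives 4>1]
(A,Q,Z): not NE [P1→D gives 7>2; P3→X gives 4>2]
(B,P,X): not NE [P1→D gives 9>8]
(B,P,Y): not NE [P1→C gives 9>4; P3→X gives 7>6]
(B,P,Z): not NE [P1→D gives 6>4; P2→Q gives 5>4; P3→X gives 7>4]
(B,Q,X): not NE [P1→C gives 8>0; P2→P gives 8>0; P3→Y gives 8>5]
(B,Q,Y): not NE [P1→D gives 9>0; P2→P gives 9>6]
(B,Q,Z): not NE [P1→D gives 7>5; P3→Y gives 8>4]
(C,P,X): not NE [P1→D gives 9>1; P2→Q gives 4>3]
(C,P,Y): not NE [P2→Q gives 4>3; P3→Z gives 4>0]
(C,P,Z): not NE [P1→D gives 6>1; P2→Q gives 9>8]
(C,Q,X): not NE [P3→Y gives 9>7]
(C,Q,Y): not NE [P1→D gives 9>4]
(C,Q,Z): not NE [P1→D gives 7>1; P3→Y gives 9>1]
(D,P,X): not NE [P3→Y gives 9>2]
(D,P,Y): not NE [P1→C gives 9>1; P2→Q gives 9>3]
(D,P,Z): not NE [P2→Q gives 9>5; P3→Y gives 9>3]
(D,Q,X): not NE [P1→C gives 8>2; P2→P gives 3>2; P3→Y gives 9>7]
(D,Q,Y): NE
(D,Q,Z): not NE [P3→Y gives 9>3]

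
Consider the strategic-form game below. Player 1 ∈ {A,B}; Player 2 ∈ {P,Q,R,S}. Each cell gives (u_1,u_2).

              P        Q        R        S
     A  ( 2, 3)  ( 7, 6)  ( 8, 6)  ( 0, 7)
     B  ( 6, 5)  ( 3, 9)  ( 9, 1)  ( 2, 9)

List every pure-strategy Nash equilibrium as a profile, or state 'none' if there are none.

NE set: (B,S)

(A,P): not NE [P1→B gives 6>2; P2→S gives 7>3]
(A,Q): not NE [P2→S gives 7>6]
(A,R): not NE [P1→B gives 9>8; P2→S gives 7>6]
(A,S): not NE [P1→B gives 2>0]
(B,P): not NE [P2→S gives 9>5]
(B,Q): not NE [P1→A gives 7>3]
(B,R): not NE [P2→S gives 9>1]
(B,S): NE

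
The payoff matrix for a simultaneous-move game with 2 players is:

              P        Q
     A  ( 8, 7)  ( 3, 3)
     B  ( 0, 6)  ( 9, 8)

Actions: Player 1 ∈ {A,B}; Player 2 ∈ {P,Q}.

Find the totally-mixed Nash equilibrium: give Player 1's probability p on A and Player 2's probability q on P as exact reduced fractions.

(p,q) = (1/3, 3/7)

P1 indiff ⇒ q·8+(1-q)·3 = q·0+(1-q)·9 ⇒ q(8) = (1-q)(6) ⇒ q = 3/7
P2 indiff ⇒ p·7+(1-p)·6 = p·3+(1-p)·8 ⇒ p(4) = (1-p)(2) ⇒ p = 1/3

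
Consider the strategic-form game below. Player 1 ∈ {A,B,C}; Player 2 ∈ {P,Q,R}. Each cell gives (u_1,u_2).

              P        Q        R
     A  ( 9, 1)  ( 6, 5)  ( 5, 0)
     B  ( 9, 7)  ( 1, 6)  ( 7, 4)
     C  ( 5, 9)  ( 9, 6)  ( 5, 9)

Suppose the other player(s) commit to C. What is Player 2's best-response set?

P2 best: {P,R}

u_2(P vs C) = 9
u_2(Q vs C) = 6
u_2(R vs C) = 9
max payoff 9 at {P,R}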